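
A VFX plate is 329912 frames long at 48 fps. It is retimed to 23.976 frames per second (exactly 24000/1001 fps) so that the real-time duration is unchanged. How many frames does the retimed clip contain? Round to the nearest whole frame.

164791 frames

Frames at target rate = 329912 × (24000/1001) / (48) = 14996000/91 ≈ 164791.209.
Nearest whole frame: 164791.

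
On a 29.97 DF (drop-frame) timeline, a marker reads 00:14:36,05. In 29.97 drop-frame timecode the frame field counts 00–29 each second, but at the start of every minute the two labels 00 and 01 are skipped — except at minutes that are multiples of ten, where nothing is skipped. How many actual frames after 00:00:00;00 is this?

26259

Complete 10-minute blocks: 1, each 17982 frames → 17982.
Remaining 4 whole minutes in the current block: 1800 + 3 × 1798 = 7194 frames.
Within the current minute: 36 × 30 + 5 − 2 = 1083 (labels ;00/;01 skipped at this minute). Total = 17982 + 7194 + 1083 = 26259.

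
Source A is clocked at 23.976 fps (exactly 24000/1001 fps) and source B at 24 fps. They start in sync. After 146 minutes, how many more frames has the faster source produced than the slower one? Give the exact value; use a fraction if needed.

146 min = 8760 s.
A emits 24000/1001 × 8760 = 210240000/1001 frames; B emits 24 × 8760 = 210240.
Difference = 210240/1001 frames (≈ 210.0300); B is ahead of A.

210240/1001 frames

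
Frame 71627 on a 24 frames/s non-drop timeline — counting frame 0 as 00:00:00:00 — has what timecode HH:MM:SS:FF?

00:49:44:11

71627 ÷ 24 = 2984 full seconds, remainder 11 frames.
2984 s = 0 h 49 min 44 s.
Timecode: 00:49:44:11.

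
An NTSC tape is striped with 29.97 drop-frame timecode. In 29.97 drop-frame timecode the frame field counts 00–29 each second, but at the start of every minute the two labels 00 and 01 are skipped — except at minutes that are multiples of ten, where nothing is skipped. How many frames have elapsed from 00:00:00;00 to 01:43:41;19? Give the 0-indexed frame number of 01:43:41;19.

Complete 10-minute blocks: 10, each 17982 frames → 179820.
Remaining 3 whole minutes in the current block: 1800 + 2 × 1798 = 5396 frames.
Within the current minute: 41 × 30 + 19 − 2 = 1247 (labels ;00/;01 skipped at this minute). Total = 179820 + 5396 + 1247 = 186463.

186463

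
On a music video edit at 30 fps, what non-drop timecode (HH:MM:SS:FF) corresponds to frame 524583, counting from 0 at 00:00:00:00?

04:51:26:03

524583 ÷ 30 = 17486 full seconds, remainder 3 frames.
17486 s = 4 h 51 min 26 s.
Timecode: 04:51:26:03.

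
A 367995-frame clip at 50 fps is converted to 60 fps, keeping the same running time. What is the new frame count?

441594 frames

Target frames = source frames × (target rate / source rate) = 367995 × (60)/(50) = 367995 × 6/5 = 441594.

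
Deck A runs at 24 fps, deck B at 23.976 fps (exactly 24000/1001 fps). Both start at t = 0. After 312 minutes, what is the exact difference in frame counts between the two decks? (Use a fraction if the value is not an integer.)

312 min = 18720 s.
A emits 24 × 18720 = 449280 frames; B emits 24000/1001 × 18720 = 34560000/77.
Difference = 34560/77 frames (≈ 448.8312); B is behind A.

34560/77 frames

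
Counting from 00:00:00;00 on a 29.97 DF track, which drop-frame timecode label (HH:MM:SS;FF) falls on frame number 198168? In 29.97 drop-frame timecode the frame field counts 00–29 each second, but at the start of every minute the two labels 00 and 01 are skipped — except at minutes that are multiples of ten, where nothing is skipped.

Each 10-minute DF block holds 10 × 60 × 30 − 9 × 2 = 17982 frames. 198168 ÷ 17982 → 11 full blocks, remainder 366.
Within the partial block the first minute is 1800 frames and each further minute 1798, so 0 further minute boundaries passed. Total skipped labels = 18 × 11 + 2 × 0 = 198.
Non-drop label index = 198168 + 198 = 198366; at 30 labels/s that is 01:50:12:06, i.e. DF 01:50:12;06.

01:50:12;06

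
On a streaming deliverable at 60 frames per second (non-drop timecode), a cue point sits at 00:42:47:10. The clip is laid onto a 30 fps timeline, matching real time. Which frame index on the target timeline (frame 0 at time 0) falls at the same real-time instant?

Source frame index: (0×3600 + 42×60 + 47) × 60 + 10 = 154030.
Real time: 154030 / (60) = 15403/6 s.
Target frame: (15403/6) × (30) = 77015.

frame 77015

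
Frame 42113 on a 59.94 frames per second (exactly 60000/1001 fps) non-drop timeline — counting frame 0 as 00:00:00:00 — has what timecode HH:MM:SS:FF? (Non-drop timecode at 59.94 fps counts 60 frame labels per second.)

00:11:41:53

42113 ÷ 60 = 701 full seconds, remainder 53 frames.
701 s = 0 h 11 min 41 s.
Timecode: 00:11:41:53.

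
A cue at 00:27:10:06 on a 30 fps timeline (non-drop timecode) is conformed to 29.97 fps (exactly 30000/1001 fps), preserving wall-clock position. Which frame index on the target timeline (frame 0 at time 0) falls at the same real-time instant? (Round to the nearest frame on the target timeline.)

frame 48857

Source frame index: (0×3600 + 27×60 + 10) × 30 + 6 = 48906.
Real time: 48906 / (30) = 8151/5 s.
Target frame: (8151/5) × (30000/1001) = 342000/7 ≈ 48857.143 → 48857.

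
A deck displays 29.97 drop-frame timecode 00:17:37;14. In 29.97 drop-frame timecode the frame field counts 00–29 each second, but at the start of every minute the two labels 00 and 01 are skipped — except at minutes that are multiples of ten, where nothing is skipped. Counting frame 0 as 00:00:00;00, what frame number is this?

31692

Complete 10-minute blocks: 1, each 17982 frames → 17982.
Remaining 7 whole minutes in the current block: 1800 + 6 × 1798 = 12588 frames.
Within the current minute: 37 × 30 + 14 − 2 = 1122 (labels ;00/;01 skipped at this minute). Total = 17982 + 12588 + 1122 = 31692.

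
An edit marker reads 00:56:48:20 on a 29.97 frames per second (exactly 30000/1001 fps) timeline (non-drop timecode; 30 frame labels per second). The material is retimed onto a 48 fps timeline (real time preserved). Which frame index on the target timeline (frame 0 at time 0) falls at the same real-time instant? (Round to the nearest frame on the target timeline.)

Source frame index: (0×3600 + 56×60 + 48) × 30 + 20 = 102260.
Real time: 102260 / (30000/1001) = 5118113/1500 s.
Target frame: (5118113/1500) × (48) = 20472452/125 ≈ 163779.616 → 163780.

frame 163780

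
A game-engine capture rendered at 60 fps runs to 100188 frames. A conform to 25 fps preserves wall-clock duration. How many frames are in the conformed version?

41745 frames

Target frames = source frames × (target rate / source rate) = 100188 × (25)/(60) = 100188 × 5/12 = 41745.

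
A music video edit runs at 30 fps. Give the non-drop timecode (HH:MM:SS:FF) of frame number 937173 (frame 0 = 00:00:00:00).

937173 ÷ 30 = 31239 full seconds, remainder 3 frames.
31239 s = 8 h 40 min 39 s.
Timecode: 08:40:39:03.

08:40:39:03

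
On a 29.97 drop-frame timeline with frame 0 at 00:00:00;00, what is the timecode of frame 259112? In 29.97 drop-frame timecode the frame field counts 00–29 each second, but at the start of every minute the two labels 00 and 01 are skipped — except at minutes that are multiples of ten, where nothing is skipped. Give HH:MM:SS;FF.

Ten DF minutes hold 17982 frames, so frame 259112 lies in block 14 (frames 251748–269729) with 7364 frames into that block.
The block's first minute is 1800 frames and the rest 1798 each; 7364 frames reaches minute 4, so 14 × 18 + 4 × 2 = 260 labels have been skipped so far.
Adding those back, label number 259112 + 260 = 259372 at 30 labels/s is 8645 s + 22 f = 2 h 24 min 5 s frame 22, i.e. 02:24:05;22.

02:24:05;22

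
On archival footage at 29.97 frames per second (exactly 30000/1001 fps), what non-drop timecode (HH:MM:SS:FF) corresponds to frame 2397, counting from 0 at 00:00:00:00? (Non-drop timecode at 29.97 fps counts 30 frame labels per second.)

00:01:19:27

2397 ÷ 30 = 79 full seconds, remainder 27 frames.
79 s = 0 h 1 min 19 s.
Timecode: 00:01:19:27.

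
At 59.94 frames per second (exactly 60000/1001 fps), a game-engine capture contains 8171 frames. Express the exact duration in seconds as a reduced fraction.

Running time = 8171 ÷ (60000/1001) = 8171 × 1001/60000 = 8179171/60000 s.

8179171/60000 seconds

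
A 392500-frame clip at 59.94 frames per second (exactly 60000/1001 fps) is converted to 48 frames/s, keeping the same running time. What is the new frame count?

Target frames = source frames × (target rate / source rate) = 392500 × (48)/(60000/1001) = 392500 × 1001/1250 = 314314.

314314 frames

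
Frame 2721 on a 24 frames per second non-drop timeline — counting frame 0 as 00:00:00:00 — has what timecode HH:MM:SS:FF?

2721 ÷ 24 = 113 full seconds, remainder 9 frames.
113 s = 0 h 1 min 53 s.
Timecode: 00:01:53:09.

00:01:53:09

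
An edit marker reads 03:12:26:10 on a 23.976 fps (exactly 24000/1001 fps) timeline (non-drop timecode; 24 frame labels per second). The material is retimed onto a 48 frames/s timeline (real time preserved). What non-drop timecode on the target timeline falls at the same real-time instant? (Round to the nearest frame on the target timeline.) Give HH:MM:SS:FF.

03:12:37:46

Source frame index: (3×3600 + 12×60 + 26) × 24 + 10 = 277114.
Real time: 277114 / (24000/1001) = 138695557/12000 s.
Target frame: (138695557/12000) × (48) = 138695557/250 ≈ 554782.228 → 554782.
At 48 labels/s: frame 554782 → 03:12:37:46.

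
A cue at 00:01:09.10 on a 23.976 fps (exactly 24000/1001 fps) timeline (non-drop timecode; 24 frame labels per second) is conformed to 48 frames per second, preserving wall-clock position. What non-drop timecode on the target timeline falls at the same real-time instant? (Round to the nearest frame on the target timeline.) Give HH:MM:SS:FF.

Source frame index: (0×3600 + 1×60 + 9) × 24 + 10 = 1666.
Real time: 1666 / (24000/1001) = 833833/12000 s.
Target frame: (833833/12000) × (48) = 833833/250 ≈ 3335.332 → 3335.
At 48 labels/s: frame 3335 → 00:01:09:23.

00:01:09:23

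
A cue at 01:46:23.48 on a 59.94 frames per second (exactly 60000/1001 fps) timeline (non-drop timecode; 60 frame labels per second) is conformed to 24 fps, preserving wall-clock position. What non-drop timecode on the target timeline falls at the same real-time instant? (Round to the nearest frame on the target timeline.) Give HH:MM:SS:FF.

01:46:30:04

Source frame index: (1×3600 + 46×60 + 23) × 60 + 48 = 383028.
Real time: 383028 / (60000/1001) = 31950919/5000 s.
Target frame: (31950919/5000) × (24) = 95852757/625 ≈ 153364.411 → 153364.
At 24 labels/s: frame 153364 → 01:46:30:04.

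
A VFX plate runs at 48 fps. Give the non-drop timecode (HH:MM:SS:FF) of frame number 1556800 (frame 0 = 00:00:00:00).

1556800 ÷ 48 = 32433 full seconds, remainder 16 frames.
32433 s = 9 h 0 min 33 s.
Timecode: 09:00:33:16.

09:00:33:16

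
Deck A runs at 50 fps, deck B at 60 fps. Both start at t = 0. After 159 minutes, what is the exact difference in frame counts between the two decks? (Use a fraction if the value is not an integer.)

159 min = 9540 s.
A emits 50 × 9540 = 477000 frames; B emits 60 × 9540 = 572400.
Difference = 95400 frames; B is ahead of A.

95400 frames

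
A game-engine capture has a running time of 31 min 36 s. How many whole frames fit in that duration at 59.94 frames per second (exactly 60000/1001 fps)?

31 min 36 s = 1896 s.
Frames = 1896 × 60000/1001 = 113760000/1001 ≈ 113646.3536.
Complete frames: 113646.

113646 frames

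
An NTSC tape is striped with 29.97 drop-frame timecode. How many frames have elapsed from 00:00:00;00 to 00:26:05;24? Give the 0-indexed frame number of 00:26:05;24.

46926

Complete 10-minute blocks: 2, each 17982 frames → 35964.
Remaining 6 whole minutes in the current block: 1800 + 5 × 1798 = 10790 frames.
Within the current minute: 5 × 30 + 24 − 2 = 172 (labels ;00/;01 skipped at this minute). Total = 35964 + 10790 + 172 = 46926.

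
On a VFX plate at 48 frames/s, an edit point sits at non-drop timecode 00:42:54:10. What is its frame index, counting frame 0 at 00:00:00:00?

Total seconds to the label: (0 × 3600 + 42 × 60 + 54) = 2574.
Frame index = 2574 × 48 + 10 = 123562.

123562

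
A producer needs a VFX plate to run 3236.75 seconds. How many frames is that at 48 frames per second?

Frames = 3236.75 × 48 = 155364.

155364 frames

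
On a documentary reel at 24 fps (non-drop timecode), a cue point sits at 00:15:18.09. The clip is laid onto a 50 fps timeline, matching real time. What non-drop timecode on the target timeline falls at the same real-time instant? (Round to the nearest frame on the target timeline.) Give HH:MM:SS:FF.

Source frame index: (0×3600 + 15×60 + 18) × 24 + 9 = 22041.
Real time: 22041 / (24) = 7347/8 s.
Target frame: (7347/8) × (50) = 183675/4 ≈ 45918.750 → 45919.
At 50 labels/s: frame 45919 → 00:15:18:19.

00:15:18:19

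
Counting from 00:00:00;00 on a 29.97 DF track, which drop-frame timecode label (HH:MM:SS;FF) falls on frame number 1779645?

16:29:40;27

Ten DF minutes hold 17982 frames, so frame 1779645 lies in block 98 (frames 1762236–1780217) with 17409 frames into that block.
The block's first minute is 1800 frames and the rest 1798 each; 17409 frames reaches minute 9, so 98 × 18 + 9 × 2 = 1782 labels have been skipped so far.
Adding those back, label number 1779645 + 1782 = 1781427 at 30 labels/s is 59380 s + 27 f = 16 h 29 min 40 s frame 27, i.e. 16:29:40;27.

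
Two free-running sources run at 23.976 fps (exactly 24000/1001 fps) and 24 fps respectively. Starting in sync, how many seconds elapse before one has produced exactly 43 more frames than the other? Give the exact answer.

The gap grows by |24 − 24000/1001| = 24/1001 frames per second.
Time for a 43-frame gap: 43 ÷ (24/1001) = 43043/24 s.

43043/24 seconds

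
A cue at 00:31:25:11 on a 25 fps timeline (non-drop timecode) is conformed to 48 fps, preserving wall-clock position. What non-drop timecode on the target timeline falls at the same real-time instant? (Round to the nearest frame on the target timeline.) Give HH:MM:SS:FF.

00:31:25:21

Source frame index: (0×3600 + 31×60 + 25) × 25 + 11 = 47136.
Real time: 47136 / (25) = 47136/25 s.
Target frame: (47136/25) × (48) = 2262528/25 ≈ 90501.120 → 90501.
At 48 labels/s: frame 90501 → 00:31:25:21.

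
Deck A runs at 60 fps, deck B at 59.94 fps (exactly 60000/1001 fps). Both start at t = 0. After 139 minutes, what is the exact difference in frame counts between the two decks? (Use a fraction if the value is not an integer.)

139 min = 8340 s.
A emits 60 × 8340 = 500400 frames; B emits 60000/1001 × 8340 = 500400000/1001.
Difference = 500400/1001 frames (≈ 499.9001); B is behind A.

500400/1001 frames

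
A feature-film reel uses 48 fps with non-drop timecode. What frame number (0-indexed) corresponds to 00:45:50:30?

frame 132030

Total seconds to the label: (0 × 3600 + 45 × 60 + 50) = 2750.
Frame index = 2750 × 48 + 30 = 132030.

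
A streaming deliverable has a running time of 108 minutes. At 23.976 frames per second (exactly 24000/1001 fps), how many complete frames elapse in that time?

155364 frames

108 min = 6480 s.
Frames = 6480 × 24000/1001 = 155520000/1001 ≈ 155364.6354.
Complete frames: 155364.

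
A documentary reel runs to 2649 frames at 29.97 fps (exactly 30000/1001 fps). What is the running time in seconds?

88.3883 seconds

Running time = 2649 / (30000/1001) = 88.3883 s.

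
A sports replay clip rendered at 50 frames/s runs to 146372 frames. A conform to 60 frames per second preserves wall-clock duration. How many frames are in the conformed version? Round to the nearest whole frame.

175646 frames

Frames at target rate = 146372 × (60) / (50) = 878232/5 ≈ 175646.400.
Nearest whole frame: 175646.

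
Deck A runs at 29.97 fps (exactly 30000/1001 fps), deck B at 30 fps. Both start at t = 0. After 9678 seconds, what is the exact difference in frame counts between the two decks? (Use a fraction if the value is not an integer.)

A emits 30000/1001 × 9678 = 290340000/1001 frames; B emits 30 × 9678 = 290340.
Difference = 290340/1001 frames (≈ 290.0500); B is ahead of A.

290340/1001 frames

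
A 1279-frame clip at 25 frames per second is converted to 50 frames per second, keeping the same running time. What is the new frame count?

2558 frames

Target frames = source frames × (target rate / source rate) = 1279 × (50)/(25) = 1279 × 2 = 2558.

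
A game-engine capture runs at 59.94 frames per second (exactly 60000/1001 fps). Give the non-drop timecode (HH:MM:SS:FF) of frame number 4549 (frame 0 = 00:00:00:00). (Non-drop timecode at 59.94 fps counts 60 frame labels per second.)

00:01:15:49

4549 ÷ 60 = 75 full seconds, remainder 49 frames.
75 s = 0 h 1 min 15 s.
Timecode: 00:01:15:49.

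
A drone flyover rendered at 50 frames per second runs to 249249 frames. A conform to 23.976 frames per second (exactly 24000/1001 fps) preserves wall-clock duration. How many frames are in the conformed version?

119520 frames

Target frames = source frames × (target rate / source rate) = 249249 × (24000/1001)/(50) = 249249 × 480/1001 = 119520.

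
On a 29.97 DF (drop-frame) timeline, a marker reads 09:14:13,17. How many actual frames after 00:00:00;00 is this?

996609

As if non-drop at 30 labels/s: (9 × 3600 + 14 × 60 + 13) × 30 + 17 = 997607.
Minute boundaries passed: 554; those not divisible by 10: 554 − 55 = 499; dropped labels = 2 × 499 = 998.
Actual frame index = 997607 − 998 = 996609.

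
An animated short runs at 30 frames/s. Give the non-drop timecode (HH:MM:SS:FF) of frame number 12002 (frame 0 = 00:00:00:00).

12002 ÷ 30 = 400 full seconds, remainder 2 frames.
400 s = 0 h 6 min 40 s.
Timecode: 00:06:40:02.

00:06:40:02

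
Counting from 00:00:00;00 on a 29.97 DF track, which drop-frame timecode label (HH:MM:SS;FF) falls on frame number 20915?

00:11:37;25

Ten DF minutes hold 17982 frames, so frame 20915 lies in block 1 (frames 17982–35963) with 2933 frames into that block.
The block's first minute is 1800 frames and the rest 1798 each; 2933 frames reaches minute 1, so 1 × 18 + 1 × 2 = 20 labels have been skipped so far.
Adding those back, label number 20915 + 20 = 20935 at 30 labels/s is 697 s + 25 f = 0 h 11 min 37 s frame 25, i.e. 00:11:37;25.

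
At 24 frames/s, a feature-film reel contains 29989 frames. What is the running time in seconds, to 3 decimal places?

Running time = 29989 × 1/24 = 29989/24 s ≈ 1249.542 s.

1249.542 seconds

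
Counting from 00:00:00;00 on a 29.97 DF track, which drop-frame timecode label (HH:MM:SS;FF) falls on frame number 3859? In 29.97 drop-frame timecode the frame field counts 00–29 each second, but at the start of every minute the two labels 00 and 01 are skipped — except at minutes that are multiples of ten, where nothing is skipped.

00:02:08;23

Each 10-minute DF block holds 10 × 60 × 30 − 9 × 2 = 17982 frames. 3859 ÷ 17982 → 0 full blocks, remainder 3859.
Within the partial block the first minute is 1800 frames and each further minute 1798, so 2 further minute boundaries passed. Total skipped labels = 18 × 0 + 2 × 2 = 4.
Non-drop label index = 3859 + 4 = 3863; at 30 labels/s that is 00:02:08:23, i.e. DF 00:02:08;23.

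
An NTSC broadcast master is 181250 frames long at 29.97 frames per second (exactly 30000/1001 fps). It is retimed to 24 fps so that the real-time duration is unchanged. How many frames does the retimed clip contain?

Target frames = source frames × (target rate / source rate) = 181250 × (24)/(30000/1001) = 181250 × 1001/1250 = 145145.

145145 frames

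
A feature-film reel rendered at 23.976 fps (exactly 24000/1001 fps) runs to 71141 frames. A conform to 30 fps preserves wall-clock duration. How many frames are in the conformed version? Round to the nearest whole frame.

89015 frames

Frames at target rate = 71141 × (30) / (24000/1001) = 71212141/800 ≈ 89015.176.
Nearest whole frame: 89015.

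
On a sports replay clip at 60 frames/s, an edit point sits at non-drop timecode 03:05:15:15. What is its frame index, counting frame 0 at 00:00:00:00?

666915

Total seconds to the label: (3 × 3600 + 5 × 60 + 15) = 11115.
Frame index = 11115 × 60 + 15 = 666915.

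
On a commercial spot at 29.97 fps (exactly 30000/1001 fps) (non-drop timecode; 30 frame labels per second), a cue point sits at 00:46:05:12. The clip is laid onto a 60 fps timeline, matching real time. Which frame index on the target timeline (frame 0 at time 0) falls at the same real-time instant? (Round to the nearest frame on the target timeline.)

Source frame index: (0×3600 + 46×60 + 5) × 30 + 12 = 82962.
Real time: 82962 / (30000/1001) = 13840827/5000 s.
Target frame: (13840827/5000) × (60) = 41522481/250 ≈ 166089.924 → 166090.

frame 166090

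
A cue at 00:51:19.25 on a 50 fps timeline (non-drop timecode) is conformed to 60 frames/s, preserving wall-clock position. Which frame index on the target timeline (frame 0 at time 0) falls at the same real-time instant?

frame 184770

Source frame index: (0×3600 + 51×60 + 19) × 50 + 25 = 153975.
Real time: 153975 / (50) = 6159/2 s.
Target frame: (6159/2) × (60) = 184770.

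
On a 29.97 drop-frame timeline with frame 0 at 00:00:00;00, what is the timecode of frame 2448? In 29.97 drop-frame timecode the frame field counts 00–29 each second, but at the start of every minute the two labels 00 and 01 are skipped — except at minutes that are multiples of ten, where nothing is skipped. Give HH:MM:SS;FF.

Ten DF minutes hold 17982 frames, so frame 2448 lies in block 0 (frames 0–17981) with 2448 frames into that block.
The block's first minute is 1800 frames and the rest 1798 each; 2448 frames reaches minute 1, so 0 × 18 + 1 × 2 = 2 labels have been skipped so far.
Adding those back, label number 2448 + 2 = 2450 at 30 labels/s is 81 s + 20 f = 0 h 1 min 21 s frame 20, i.e. 00:01:21;20.

00:01:21;20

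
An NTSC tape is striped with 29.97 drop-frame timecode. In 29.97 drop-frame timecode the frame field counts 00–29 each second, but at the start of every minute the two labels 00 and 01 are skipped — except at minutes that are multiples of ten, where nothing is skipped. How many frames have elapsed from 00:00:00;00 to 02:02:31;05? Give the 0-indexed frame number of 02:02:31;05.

220315

Complete 10-minute blocks: 12, each 17982 frames → 215784.
Remaining 2 whole minutes in the current block: 1800 + 1 × 1798 = 3598 frames.
Within the current minute: 31 × 30 + 5 − 2 = 933 (labels ;00/;01 skipped at this minute). Total = 215784 + 3598 + 933 = 220315.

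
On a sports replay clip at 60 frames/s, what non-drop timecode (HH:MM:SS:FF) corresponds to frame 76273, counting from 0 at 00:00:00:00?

76273 ÷ 60 = 1271 full seconds, remainder 13 frames.
1271 s = 0 h 21 min 11 s.
Timecode: 00:21:11:13.

00:21:11:13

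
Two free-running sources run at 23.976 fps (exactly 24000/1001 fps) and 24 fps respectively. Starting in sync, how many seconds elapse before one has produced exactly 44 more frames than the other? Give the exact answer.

The gap grows by |24 − 24000/1001| = 24/1001 frames per second.
Time for a 44-frame gap: 44 ÷ (24/1001) = 11011/6 s.

11011/6 seconds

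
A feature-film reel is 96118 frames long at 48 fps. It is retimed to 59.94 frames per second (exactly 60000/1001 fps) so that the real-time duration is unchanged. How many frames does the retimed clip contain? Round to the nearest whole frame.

Frames at target rate = 96118 × (60000/1001) / (48) = 10922500/91 ≈ 120027.473.
Nearest whole frame: 120027.

120027 frames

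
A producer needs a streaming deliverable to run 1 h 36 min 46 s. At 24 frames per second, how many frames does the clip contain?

139344 frames

1 h 36 min 46 s = 5806 s.
Frames = 5806 × 24 = 139344.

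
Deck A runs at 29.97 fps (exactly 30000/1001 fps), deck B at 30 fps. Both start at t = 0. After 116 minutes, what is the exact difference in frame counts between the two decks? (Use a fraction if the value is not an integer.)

208800/1001 frames

116 min = 6960 s.
A emits 30000/1001 × 6960 = 208800000/1001 frames; B emits 30 × 6960 = 208800.
Difference = 208800/1001 frames (≈ 208.5914); B is ahead of A.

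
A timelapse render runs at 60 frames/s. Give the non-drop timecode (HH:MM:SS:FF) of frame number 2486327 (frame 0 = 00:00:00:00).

11:30:38:47

2486327 ÷ 60 = 41438 full seconds, remainder 47 frames.
41438 s = 11 h 30 min 38 s.
Timecode: 11:30:38:47.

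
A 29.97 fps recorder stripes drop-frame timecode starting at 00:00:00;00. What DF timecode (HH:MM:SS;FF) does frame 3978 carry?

00:02:12;22

Ten DF minutes hold 17982 frames, so frame 3978 lies in block 0 (frames 0–17981) with 3978 frames into that block.
The block's first minute is 1800 frames and the rest 1798 each; 3978 frames reaches minute 2, so 0 × 18 + 2 × 2 = 4 labels have been skipped so far.
Adding those back, label number 3978 + 4 = 3982 at 30 labels/s is 132 s + 22 f = 0 h 2 min 12 s frame 22, i.e. 00:02:12;22.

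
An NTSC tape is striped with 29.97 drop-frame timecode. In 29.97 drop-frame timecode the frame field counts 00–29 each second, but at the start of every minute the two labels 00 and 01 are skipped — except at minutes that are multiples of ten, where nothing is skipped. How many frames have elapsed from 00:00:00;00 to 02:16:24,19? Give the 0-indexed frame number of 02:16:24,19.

245293

As if non-drop at 30 labels/s: (2 × 3600 + 16 × 60 + 24) × 30 + 19 = 245539.
Minute boundaries passed: 136; those not divisible by 10: 136 − 13 = 123; dropped labels = 2 × 123 = 246.
Actual frame index = 245539 − 246 = 245293.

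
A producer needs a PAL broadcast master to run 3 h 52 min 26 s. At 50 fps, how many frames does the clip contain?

3 h 52 min 26 s = 13946 s.
Frames = 13946 × 50 = 697300.

697300 frames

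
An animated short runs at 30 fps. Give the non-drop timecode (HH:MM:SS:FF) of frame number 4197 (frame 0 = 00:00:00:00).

00:02:19:27

4197 ÷ 30 = 139 full seconds, remainder 27 frames.
139 s = 0 h 2 min 19 s.
Timecode: 00:02:19:27.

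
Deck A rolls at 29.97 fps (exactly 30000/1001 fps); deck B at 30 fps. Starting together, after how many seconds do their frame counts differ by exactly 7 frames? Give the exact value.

The gap grows by |30 − 30000/1001| = 30/1001 frames per second.
Time for a 7-frame gap: 7 ÷ (30/1001) = 7007/30 s.

7007/30 seconds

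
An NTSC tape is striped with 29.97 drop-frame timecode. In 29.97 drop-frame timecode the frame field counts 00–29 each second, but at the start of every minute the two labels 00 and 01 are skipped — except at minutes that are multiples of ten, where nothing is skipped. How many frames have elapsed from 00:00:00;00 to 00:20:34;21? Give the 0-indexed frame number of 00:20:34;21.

37005

As if non-drop at 30 labels/s: (0 × 3600 + 20 × 60 + 34) × 30 + 21 = 37041.
Minute boundaries passed: 20; those not divisible by 10: 20 − 2 = 18; dropped labels = 2 × 18 = 36.
Actual frame index = 37041 − 36 = 37005.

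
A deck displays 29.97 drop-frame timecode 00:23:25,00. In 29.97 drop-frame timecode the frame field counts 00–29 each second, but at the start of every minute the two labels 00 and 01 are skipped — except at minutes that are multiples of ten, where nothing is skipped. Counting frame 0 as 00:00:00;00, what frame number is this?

42108

As if non-drop at 30 labels/s: (0 × 3600 + 23 × 60 + 25) × 30 + 0 = 42150.
Minute boundaries passed: 23; those not divisible by 10: 23 − 2 = 21; dropped labels = 2 × 21 = 42.
Actual frame index = 42150 − 42 = 42108.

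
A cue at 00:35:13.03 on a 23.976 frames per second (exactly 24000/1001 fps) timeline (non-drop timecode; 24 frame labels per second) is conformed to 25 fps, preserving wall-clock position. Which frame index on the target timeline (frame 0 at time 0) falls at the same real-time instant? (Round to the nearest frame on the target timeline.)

Source frame index: (0×3600 + 35×60 + 13) × 24 + 3 = 50715.
Real time: 50715 / (24000/1001) = 3384381/1600 s.
Target frame: (3384381/1600) × (25) = 3384381/64 ≈ 52880.953 → 52881.

frame 52881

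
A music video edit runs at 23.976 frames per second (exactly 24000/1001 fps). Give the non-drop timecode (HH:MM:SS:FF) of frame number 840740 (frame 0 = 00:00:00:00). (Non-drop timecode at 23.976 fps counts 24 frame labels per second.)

840740 ÷ 24 = 35030 full seconds, remainder 20 frames.
35030 s = 9 h 43 min 50 s.
Timecode: 09:43:50:20.

09:43:50:20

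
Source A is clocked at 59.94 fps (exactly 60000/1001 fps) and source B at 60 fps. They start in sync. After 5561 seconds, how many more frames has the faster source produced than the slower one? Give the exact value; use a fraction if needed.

A emits 60000/1001 × 5561 = 333660000/1001 frames; B emits 60 × 5561 = 333660.
Difference = 333660/1001 frames (≈ 333.3267); B is ahead of A.

333660/1001 frames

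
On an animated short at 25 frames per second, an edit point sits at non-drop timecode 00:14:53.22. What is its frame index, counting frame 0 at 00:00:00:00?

frame 22347

Total seconds to the label: (0 × 3600 + 14 × 60 + 53) = 893.
Frame index = 893 × 25 + 22 = 22347.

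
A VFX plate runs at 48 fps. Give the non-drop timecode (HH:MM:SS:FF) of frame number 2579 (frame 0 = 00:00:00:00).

00:00:53:35

2579 ÷ 48 = 53 full seconds, remainder 35 frames.
53 s = 0 h 0 min 53 s.
Timecode: 00:00:53:35.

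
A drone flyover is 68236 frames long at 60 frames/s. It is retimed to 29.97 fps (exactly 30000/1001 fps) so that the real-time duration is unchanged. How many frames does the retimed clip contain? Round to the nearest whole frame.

34084 frames

Frames at target rate = 68236 × (30000/1001) / (60) = 4874000/143 ≈ 34083.916.
Nearest whole frame: 34084.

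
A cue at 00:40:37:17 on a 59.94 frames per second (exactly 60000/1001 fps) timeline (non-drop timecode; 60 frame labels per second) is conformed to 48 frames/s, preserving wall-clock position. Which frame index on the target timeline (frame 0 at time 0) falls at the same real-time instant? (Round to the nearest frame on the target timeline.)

Source frame index: (0×3600 + 40×60 + 37) × 60 + 17 = 146237.
Real time: 146237 / (60000/1001) = 146383237/60000 s.
Target frame: (146383237/60000) × (48) = 146383237/1250 ≈ 117106.590 → 117107.

frame 117107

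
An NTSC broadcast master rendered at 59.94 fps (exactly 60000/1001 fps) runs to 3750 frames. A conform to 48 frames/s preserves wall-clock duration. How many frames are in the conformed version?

3003 frames

Target frames = source frames × (target rate / source rate) = 3750 × (48)/(60000/1001) = 3750 × 1001/1250 = 3003.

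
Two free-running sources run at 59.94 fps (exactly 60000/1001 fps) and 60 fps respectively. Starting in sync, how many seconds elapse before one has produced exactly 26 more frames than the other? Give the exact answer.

The gap grows by |60 − 60000/1001| = 60/1001 frames per second.
Time for a 26-frame gap: 26 ÷ (60/1001) = 13013/30 s.

13013/30 seconds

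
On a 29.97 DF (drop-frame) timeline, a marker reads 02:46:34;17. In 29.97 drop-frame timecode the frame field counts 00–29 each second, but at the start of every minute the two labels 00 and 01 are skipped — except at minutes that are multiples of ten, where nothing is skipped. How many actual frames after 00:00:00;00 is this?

299537

As if non-drop at 30 labels/s: (2 × 3600 + 46 × 60 + 34) × 30 + 17 = 299837.
Minute boundaries passed: 166; those not divisible by 10: 166 − 16 = 150; dropped labels = 2 × 150 = 300.
Actual frame index = 299837 − 300 = 299537.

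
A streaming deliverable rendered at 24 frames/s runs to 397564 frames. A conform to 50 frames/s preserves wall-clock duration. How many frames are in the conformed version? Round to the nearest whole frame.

Frames at target rate = 397564 × (50) / (24) = 2484775/3 ≈ 828258.333.
Nearest whole frame: 828258.

828258 frames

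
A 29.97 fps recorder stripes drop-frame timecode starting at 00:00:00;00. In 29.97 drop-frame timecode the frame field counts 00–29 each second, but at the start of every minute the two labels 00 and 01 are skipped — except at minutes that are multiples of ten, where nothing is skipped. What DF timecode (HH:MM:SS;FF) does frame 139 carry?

Ten DF minutes hold 17982 frames, so frame 139 lies in block 0 (frames 0–17981) with 139 frames into that block.
The block's first minute is 1800 frames and the rest 1798 each; 139 frames reaches minute 0, so 0 × 18 + 0 × 2 = 0 labels have been skipped so far.
Adding those back, label number 139 + 0 = 139 at 30 labels/s is 4 s + 19 f = 0 h 0 min 4 s frame 19, i.e. 00:00:04;19.

00:00:04;19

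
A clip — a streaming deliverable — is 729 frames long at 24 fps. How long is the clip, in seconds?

Running time = 729 / (24) = 30.375 s.

30.375 seconds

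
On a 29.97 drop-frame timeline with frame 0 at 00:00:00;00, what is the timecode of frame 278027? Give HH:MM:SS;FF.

Ten DF minutes hold 17982 frames, so frame 278027 lies in block 15 (frames 269730–287711) with 8297 frames into that block.
The block's first minute is 1800 frames and the rest 1798 each; 8297 frames reaches minute 4, so 15 × 18 + 4 × 2 = 278 labels have been skipped so far.
Adding those back, label number 278027 + 278 = 278305 at 30 labels/s is 9276 s + 25 f = 2 h 34 min 36 s frame 25, i.e. 02:34:36;25.

02:34:36;25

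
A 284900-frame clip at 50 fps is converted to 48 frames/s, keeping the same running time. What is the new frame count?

Target frames = source frames × (target rate / source rate) = 284900 × (48)/(50) = 284900 × 24/25 = 273504.

273504 frames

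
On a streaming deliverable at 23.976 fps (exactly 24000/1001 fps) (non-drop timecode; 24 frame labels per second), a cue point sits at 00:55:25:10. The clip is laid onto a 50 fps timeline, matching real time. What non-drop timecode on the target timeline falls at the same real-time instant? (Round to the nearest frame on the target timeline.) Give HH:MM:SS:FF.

Source frame index: (0×3600 + 55×60 + 25) × 24 + 10 = 79810.
Real time: 79810 / (24000/1001) = 7988981/2400 s.
Target frame: (7988981/2400) × (50) = 7988981/48 ≈ 166437.104 → 166437.
At 50 labels/s: frame 166437 → 00:55:28:37.

00:55:28:37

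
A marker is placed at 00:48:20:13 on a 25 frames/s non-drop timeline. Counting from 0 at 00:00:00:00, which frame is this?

Total seconds to the label: (0 × 3600 + 48 × 60 + 20) = 2900.
Frame index = 2900 × 25 + 13 = 72513.

frame 72513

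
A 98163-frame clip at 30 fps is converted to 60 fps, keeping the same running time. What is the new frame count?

Target frames = source frames × (target rate / source rate) = 98163 × (60)/(30) = 98163 × 2 = 196326.

196326 frames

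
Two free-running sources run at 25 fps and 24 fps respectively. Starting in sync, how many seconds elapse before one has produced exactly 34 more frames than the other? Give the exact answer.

34 seconds

The gap grows by |24 − 25| = 1 frame per second.
Time for a 34-frame gap: 34 ÷ (1) = 34 s.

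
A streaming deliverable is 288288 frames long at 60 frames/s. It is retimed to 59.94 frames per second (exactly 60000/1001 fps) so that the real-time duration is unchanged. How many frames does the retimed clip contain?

288000 frames

Target frames = source frames × (target rate / source rate) = 288288 × (60000/1001)/(60) = 288288 × 1000/1001 = 288000.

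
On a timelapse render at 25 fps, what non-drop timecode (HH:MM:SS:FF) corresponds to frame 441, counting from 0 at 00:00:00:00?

441 ÷ 25 = 17 full seconds, remainder 16 frames.
17 s = 0 h 0 min 17 s.
Timecode: 00:00:17:16.

00:00:17:16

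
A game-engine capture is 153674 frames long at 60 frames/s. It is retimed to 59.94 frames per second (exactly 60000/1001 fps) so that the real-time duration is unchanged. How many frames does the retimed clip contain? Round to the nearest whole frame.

Frames at target rate = 153674 × (60000/1001) / (60) = 153674000/1001 ≈ 153520.480.
Nearest whole frame: 153520.

153520 frames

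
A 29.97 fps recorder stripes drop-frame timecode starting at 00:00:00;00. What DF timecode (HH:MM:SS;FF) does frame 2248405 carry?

Each 10-minute DF block holds 10 × 60 × 30 − 9 × 2 = 17982 frames. 2248405 ÷ 17982 → 125 full blocks, remainder 655.
Within the partial block the first minute is 1800 frames and each further minute 1798, so 0 further minute boundaries passed. Total skipped labels = 18 × 125 + 2 × 0 = 2250.
Non-drop label index = 2248405 + 2250 = 2250655; at 30 labels/s that is 20:50:21:25, i.e. DF 20:50:21;25.

20:50:21;25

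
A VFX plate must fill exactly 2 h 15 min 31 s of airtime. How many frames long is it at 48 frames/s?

2 h 15 min 31 s = 8131 s.
Frames = 8131 × 48 = 390288.

390288 frames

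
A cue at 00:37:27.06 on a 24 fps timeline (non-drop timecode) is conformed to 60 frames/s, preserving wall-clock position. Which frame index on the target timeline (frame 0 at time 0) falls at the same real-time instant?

frame 134835

Source frame index: (0×3600 + 37×60 + 27) × 24 + 6 = 53934.
Real time: 53934 / (24) = 8989/4 s.
Target frame: (8989/4) × (60) = 134835.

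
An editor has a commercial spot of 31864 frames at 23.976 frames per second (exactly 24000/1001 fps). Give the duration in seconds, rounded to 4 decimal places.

1328.9943 seconds

Running time = 31864 × 1001/24000 = 3986983/3000 s ≈ 1328.9943 s.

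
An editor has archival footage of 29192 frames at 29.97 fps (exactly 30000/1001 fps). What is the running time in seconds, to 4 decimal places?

974.0397 seconds

Running time = 29192 × 1001/30000 = 3652649/3750 s ≈ 974.0397 s.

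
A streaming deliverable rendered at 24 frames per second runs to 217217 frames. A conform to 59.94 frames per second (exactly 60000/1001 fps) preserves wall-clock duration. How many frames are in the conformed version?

Target frames = source frames × (target rate / source rate) = 217217 × (60000/1001)/(24) = 217217 × 2500/1001 = 542500.

542500 frames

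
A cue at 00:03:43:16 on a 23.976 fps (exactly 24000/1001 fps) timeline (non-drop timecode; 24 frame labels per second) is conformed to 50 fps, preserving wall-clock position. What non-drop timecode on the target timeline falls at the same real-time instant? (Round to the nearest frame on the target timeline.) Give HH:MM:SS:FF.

Source frame index: (0×3600 + 3×60 + 43) × 24 + 16 = 5368.
Real time: 5368 / (24000/1001) = 671671/3000 s.
Target frame: (671671/3000) × (50) = 671671/60 ≈ 11194.517 → 11195.
At 50 labels/s: frame 11195 → 00:03:43:45.

00:03:43:45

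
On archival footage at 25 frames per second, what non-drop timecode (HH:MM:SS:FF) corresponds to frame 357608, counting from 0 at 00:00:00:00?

357608 ÷ 25 = 14304 full seconds, remainder 8 frames.
14304 s = 3 h 58 min 24 s.
Timecode: 03:58:24:08.

03:58:24:08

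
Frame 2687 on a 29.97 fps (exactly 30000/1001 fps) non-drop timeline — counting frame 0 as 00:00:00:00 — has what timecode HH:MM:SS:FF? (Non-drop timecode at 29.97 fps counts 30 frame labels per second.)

00:01:29:17

2687 ÷ 30 = 89 full seconds, remainder 17 frames.
89 s = 0 h 1 min 29 s.
Timecode: 00:01:29:17.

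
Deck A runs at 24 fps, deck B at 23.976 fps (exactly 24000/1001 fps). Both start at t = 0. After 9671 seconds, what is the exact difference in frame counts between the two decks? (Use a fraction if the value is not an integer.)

A emits 24 × 9671 = 232104 frames; B emits 24000/1001 × 9671 = 232104000/1001.
Difference = 232104/1001 frames (≈ 231.8721); B is behind A.

232104/1001 frames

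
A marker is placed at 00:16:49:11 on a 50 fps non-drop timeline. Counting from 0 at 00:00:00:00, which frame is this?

50461

Total seconds to the label: (0 × 3600 + 16 × 60 + 49) = 1009.
Frame index = 1009 × 50 + 11 = 50461.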